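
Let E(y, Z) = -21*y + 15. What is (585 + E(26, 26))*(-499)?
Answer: -26946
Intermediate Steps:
E(y, Z) = 15 - 21*y
(585 + E(26, 26))*(-499) = (585 + (15 - 21*26))*(-499) = (585 + (15 - 546))*(-499) = (585 - 531)*(-499) = 54*(-499) = -26946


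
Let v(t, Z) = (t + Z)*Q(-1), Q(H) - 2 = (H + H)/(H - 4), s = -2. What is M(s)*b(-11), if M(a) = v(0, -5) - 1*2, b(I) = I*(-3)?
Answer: -462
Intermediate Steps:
b(I) = -3*I
Q(H) = 2 + 2*H/(-4 + H) (Q(H) = 2 + (H + H)/(H - 4) = 2 + (2*H)/(-4 + H) = 2 + 2*H/(-4 + H))
v(t, Z) = 12*Z/5 + 12*t/5 (v(t, Z) = (t + Z)*(4*(-2 - 1)/(-4 - 1)) = (Z + t)*(4*(-3)/(-5)) = (Z + t)*(4*(-1/5)*(-3)) = (Z + t)*(12/5) = 12*Z/5 + 12*t/5)
M(a) = -14 (M(a) = ((12/5)*(-5) + (12/5)*0) - 1*2 = (-12 + 0) - 2 = -12 - 2 = -14)
M(s)*b(-11) = -(-42)*(-11) = -14*33 = -462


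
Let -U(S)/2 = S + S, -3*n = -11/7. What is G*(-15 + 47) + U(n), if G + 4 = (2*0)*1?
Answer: -2732/21 ≈ -130.10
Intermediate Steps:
G = -4 (G = -4 + (2*0)*1 = -4 + 0*1 = -4 + 0 = -4)
n = 11/21 (n = -(-11)/(3*7) = -1/3*(-11/7) = 11/21 ≈ 0.52381)
U(S) = -4*S (U(S) = -2*(S + S) = -4*S)
G*(-15 + 47) + U(n) = -4*(-15 + 47) - 4*11/21 = -4*32 - 44/21 = -128 - 44/21 = -2732/21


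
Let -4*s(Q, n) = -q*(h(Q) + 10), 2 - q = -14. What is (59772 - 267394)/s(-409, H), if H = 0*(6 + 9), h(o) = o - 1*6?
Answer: 103811/810 ≈ 128.16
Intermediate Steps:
h(o) = -6 + o (h(o) = o - 6 = -6 + o)
q = 16 (q = 2 - 1*(-14) = 2 + 14 = 16)
H = 0 (H = 0*15 = 0)
s(Q, n) = 16 + 4*Q (s(Q, n) = -(-1)*16*((-6 + Q) + 10)/4 = -(-1)*16*(4 + Q)/4 = -(-1)*(64 + 16*Q)/4 = -(-64 - 16*Q)/4 = 16 + 4*Q)
(59772 - 267394)/s(-409, H) = (59772 - 267394)/(16 + 4*(-409)) = -207622/(16 - 1636) = -207622/(-1620) = -207622*(-1/1620) = 103811/810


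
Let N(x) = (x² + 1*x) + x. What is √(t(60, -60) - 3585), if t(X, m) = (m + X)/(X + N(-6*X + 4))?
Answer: I*√3585 ≈ 59.875*I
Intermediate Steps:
N(x) = x² + 2*x (N(x) = (x² + x) + x = (x + x²) + x = x² + 2*x)
t(X, m) = (X + m)/(X + (4 - 6*X)*(6 - 6*X)) (t(X, m) = (m + X)/(X + (-6*X + 4)*(2 + (-6*X + 4))) = (X + m)/(X + (4 - 6*X)*(2 + (4 - 6*X))) = (X + m)/(X + (4 - 6*X)*(6 - 6*X)))
√(t(60, -60) - 3585) = √((60 - 60)/(24 - 59*60 + 36*60²) - 3585) = √(0/(24 - 3540 + 36*3600) - 3585) = √(0/(24 - 3540 + 129600) - 3585) = √(0/126084 - 3585) = √((1/126084)*0 - 3585) = √(0 - 3585) = √(-3585) = I*√3585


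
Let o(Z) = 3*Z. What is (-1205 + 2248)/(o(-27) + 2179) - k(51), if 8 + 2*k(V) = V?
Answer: -22032/1049 ≈ -21.003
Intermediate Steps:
k(V) = -4 + V/2
(-1205 + 2248)/(o(-27) + 2179) - k(51) = (-1205 + 2248)/(3*(-27) + 2179) - (-4 + (½)*51) = 1043/(-81 + 2179) - (-4 + 51/2) = 1043/2098 - 1*43/2 = 1043*(1/2098) - 43/2 = 1043/2098 - 43/2 = -22032/1049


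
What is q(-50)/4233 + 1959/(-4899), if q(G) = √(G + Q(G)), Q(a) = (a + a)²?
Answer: -653/1633 + 5*√398/4233 ≈ -0.37631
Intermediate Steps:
Q(a) = 4*a² (Q(a) = (2*a)² = 4*a²)
q(G) = √(G + 4*G²)
q(-50)/4233 + 1959/(-4899) = √(-50*(1 + 4*(-50)))/4233 + 1959/(-4899) = √(-50*(1 - 200))*(1/4233) + 1959*(-1/4899) = √(-50*(-199))*(1/4233) - 653/1633 = √9950*(1/4233) - 653/1633 = (5*√398)*(1/4233) - 653/1633 = 5*√398/4233 - 653/1633 = -653/1633 + 5*√398/4233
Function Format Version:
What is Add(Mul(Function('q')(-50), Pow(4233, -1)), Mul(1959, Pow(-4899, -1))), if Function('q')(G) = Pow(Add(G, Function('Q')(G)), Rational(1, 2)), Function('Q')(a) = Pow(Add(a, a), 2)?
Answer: Add(Rational(-653, 1633), Mul(Rational(5, 4233), Pow(398, Rational(1, 2)))) ≈ -0.37631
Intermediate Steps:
Function('Q')(a) = Mul(4, Pow(a, 2)) (Function('Q')(a) = Pow(Mul(2, a), 2) = Mul(4, Pow(a, 2)))
Function('q')(G) = Pow(Add(G, Mul(4, Pow(G, 2))), Rational(1, 2))
Add(Mul(Function('q')(-50), Pow(4233, -1)), Mul(1959, Pow(-4899, -1))) = Add(Mul(Pow(Mul(-50, Add(1, Mul(4, -50))), Rational(1, 2)), Pow(4233, -1)), Mul(1959, Pow(-4899, -1))) = Add(Mul(Pow(Mul(-50, Add(1, -200)), Rational(1, 2)), Rational(1, 4233)), Mul(1959, Rational(-1, 4899))) = Add(Mul(Pow(Mul(-50, -199), Rational(1, 2)), Rational(1, 4233)), Rational(-653, 1633)) = Add(Mul(Pow(9950, Rational(1, 2)), Rational(1, 4233)), Rational(-653, 1633)) = Add(Mul(Mul(5, Pow(398, Rational(1, 2))), Rational(1, 4233)), Rational(-653, 1633)) = Add(Mul(Rational(5, 4233), Pow(398, Rational(1, 2))), Rational(-653, 1633)) = Add(Rational(-653, 1633), Mul(Rational(5, 4233), Pow(398, Rational(1, 2))))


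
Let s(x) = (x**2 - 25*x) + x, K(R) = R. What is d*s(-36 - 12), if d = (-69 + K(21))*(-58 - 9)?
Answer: 11114496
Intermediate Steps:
s(x) = x**2 - 24*x
d = 3216 (d = (-69 + 21)*(-58 - 9) = -48*(-67) = 3216)
d*s(-36 - 12) = 3216*((-36 - 12)*(-24 + (-36 - 12))) = 3216*(-48*(-24 - 48)) = 3216*(-48*(-72)) = 3216*3456 = 11114496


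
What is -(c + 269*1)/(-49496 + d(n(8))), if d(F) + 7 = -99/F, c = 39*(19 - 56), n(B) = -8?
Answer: -9392/395925 ≈ -0.023722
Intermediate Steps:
c = -1443 (c = 39*(-37) = -1443)
d(F) = -7 - 99/F
-(c + 269*1)/(-49496 + d(n(8))) = -(-1443 + 269*1)/(-49496 + (-7 - 99/(-8))) = -(-1443 + 269)/(-49496 + (-7 - 99*(-⅛))) = -(-1174)/(-49496 + (-7 + 99/8)) = -(-1174)/(-49496 + 43/8) = -(-1174)/(-395925/8) = -(-1174)*(-8)/395925 = -1*9392/395925 = -9392/395925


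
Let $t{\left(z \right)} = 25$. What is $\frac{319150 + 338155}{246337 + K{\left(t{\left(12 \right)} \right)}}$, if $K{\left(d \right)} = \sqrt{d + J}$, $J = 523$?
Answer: $\frac{14719867435}{5516537911} - \frac{119510 \sqrt{137}}{5516537911} \approx 2.6681$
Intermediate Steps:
$K{\left(d \right)} = \sqrt{523 + d}$ ($K{\left(d \right)} = \sqrt{d + 523} = \sqrt{523 + d}$)
$\frac{319150 + 338155}{246337 + K{\left(t{\left(12 \right)} \right)}} = \frac{319150 + 338155}{246337 + \sqrt{523 + 25}} = \frac{657305}{246337 + \sqrt{548}} = \frac{657305}{246337 + 2 \sqrt{137}}$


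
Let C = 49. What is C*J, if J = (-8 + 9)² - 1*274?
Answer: -13377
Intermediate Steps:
J = -273 (J = 1² - 274 = 1 - 274 = -273)
C*J = 49*(-273) = -13377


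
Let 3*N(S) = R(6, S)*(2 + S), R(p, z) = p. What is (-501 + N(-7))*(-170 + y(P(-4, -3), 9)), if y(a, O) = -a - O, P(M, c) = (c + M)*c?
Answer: 102200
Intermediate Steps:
P(M, c) = c*(M + c) (P(M, c) = (M + c)*c = c*(M + c))
N(S) = 4 + 2*S (N(S) = (6*(2 + S))/3 = (12 + 6*S)/3 = 4 + 2*S)
y(a, O) = -O - a
(-501 + N(-7))*(-170 + y(P(-4, -3), 9)) = (-501 + (4 + 2*(-7)))*(-170 + (-1*9 - (-3)*(-4 - 3))) = (-501 + (4 - 14))*(-170 + (-9 - (-3)*(-7))) = (-501 - 10)*(-170 + (-9 - 1*21)) = -511*(-170 + (-9 - 21)) = -511*(-170 - 30) = -511*(-200) = 102200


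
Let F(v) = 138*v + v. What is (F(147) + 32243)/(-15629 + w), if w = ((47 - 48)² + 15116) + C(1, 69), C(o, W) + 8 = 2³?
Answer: -13169/128 ≈ -102.88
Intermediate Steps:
F(v) = 139*v
C(o, W) = 0 (C(o, W) = -8 + 2³ = -8 + 8 = 0)
w = 15117 (w = ((47 - 48)² + 15116) + 0 = ((-1)² + 15116) + 0 = (1 + 15116) + 0 = 15117 + 0 = 15117)
(F(147) + 32243)/(-15629 + w) = (139*147 + 32243)/(-15629 + 15117) = (20433 + 32243)/(-512) = 52676*(-1/512) = -13169/128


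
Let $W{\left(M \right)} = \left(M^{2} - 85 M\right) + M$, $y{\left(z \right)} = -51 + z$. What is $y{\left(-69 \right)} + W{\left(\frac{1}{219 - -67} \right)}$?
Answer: $- \frac{9839543}{81796} \approx -120.29$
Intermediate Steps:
$W{\left(M \right)} = M^{2} - 84 M$
$y{\left(-69 \right)} + W{\left(\frac{1}{219 - -67} \right)} = \left(-51 - 69\right) + \frac{-84 + \frac{1}{219 - -67}}{219 - -67} = -120 + \frac{-84 + \frac{1}{219 + 67}}{219 + 67} = -120 + \frac{-84 + \frac{1}{286}}{286} = -120 + \frac{1}{286} \left(- \frac{24023}{286}\right) = -120 - \frac{24023}{81796} = - \frac{9839543}{81796}$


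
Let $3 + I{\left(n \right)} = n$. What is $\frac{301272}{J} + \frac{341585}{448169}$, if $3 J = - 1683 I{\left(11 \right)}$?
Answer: $- \frac{5561989062}{83807603} \approx -66.366$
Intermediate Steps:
$I{\left(n \right)} = -3 + n$
$J = -4488$ ($J = \frac{\left(-1683\right) \left(-3 + 11\right)}{3} = \frac{\left(-1683\right) 8}{3} = \frac{1}{3} \left(-13464\right) = -4488$)
$\frac{301272}{J} + \frac{341585}{448169} = \frac{301272}{-4488} + \frac{341585}{448169} = 301272 \left(- \frac{1}{4488}\right) + 341585 \cdot \frac{1}{448169} = - \frac{12553}{187} + \frac{341585}{448169} = - \frac{5561989062}{83807603}$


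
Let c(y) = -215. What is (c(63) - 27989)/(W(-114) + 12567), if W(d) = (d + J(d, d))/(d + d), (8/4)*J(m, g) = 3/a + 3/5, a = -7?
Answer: -75022640/33429549 ≈ -2.2442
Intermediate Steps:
J(m, g) = 3/35 (J(m, g) = (3/(-7) + 3/5)/2 = (3*(-1/7) + 3*(1/5))/2 = (-3/7 + 3/5)/2 = (1/2)*(6/35) = 3/35)
W(d) = (3/35 + d)/(2*d) (W(d) = (d + 3/35)/(d + d) = (3/35 + d)/((2*d)) = (3/35 + d)*(1/(2*d)) = (3/35 + d)/(2*d))
(c(63) - 27989)/(W(-114) + 12567) = (-215 - 27989)/((1/70)*(3 + 35*(-114))/(-114) + 12567) = -28204/((1/70)*(-1/114)*(3 - 3990) + 12567) = -28204/((1/70)*(-1/114)*(-3987) + 12567) = -28204/(1329/2660 + 12567) = -28204/33429549/2660 = -28204*2660/33429549 = -75022640/33429549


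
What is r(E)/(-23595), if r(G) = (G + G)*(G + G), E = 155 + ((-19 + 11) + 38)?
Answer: -27380/4719 ≈ -5.8021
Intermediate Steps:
E = 185 (E = 155 + (-8 + 38) = 155 + 30 = 185)
r(G) = 4*G² (r(G) = (2*G)*(2*G) = 4*G²)
r(E)/(-23595) = (4*185²)/(-23595) = (4*34225)*(-1/23595) = 136900*(-1/23595) = -27380/4719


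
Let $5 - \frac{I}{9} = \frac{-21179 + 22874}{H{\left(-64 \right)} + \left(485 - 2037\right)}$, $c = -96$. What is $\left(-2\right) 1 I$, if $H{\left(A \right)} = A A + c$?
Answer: $- \frac{10545}{136} \approx -77.537$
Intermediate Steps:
$H{\left(A \right)} = -96 + A^{2}$ ($H{\left(A \right)} = A A - 96 = A^{2} - 96 = -96 + A^{2}$)
$I = \frac{10545}{272}$ ($I = 45 - 9 \frac{-21179 + 22874}{\left(-96 + \left(-64\right)^{2}\right) + \left(485 - 2037\right)} = 45 - 9 \frac{1695}{\left(-96 + 4096\right) - 1552} = 45 - 9 \frac{1695}{4000 - 1552} = 45 - 9 \cdot \frac{1695}{2448} = 45 - 9 \cdot 1695 \cdot \frac{1}{2448} = 45 - \frac{1695}{272} = \frac{10545}{272} \approx 38.768$)
$\left(-2\right) 1 I = \left(-2\right) 1 \cdot \frac{10545}{272} = \left(-2\right) \frac{10545}{272} = - \frac{10545}{136}$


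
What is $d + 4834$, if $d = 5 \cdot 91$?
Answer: $5289$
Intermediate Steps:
$d = 455$
$d + 4834 = 455 + 4834 = 5289$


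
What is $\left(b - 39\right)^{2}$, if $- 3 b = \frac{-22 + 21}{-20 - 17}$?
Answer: $\frac{18748900}{12321} \approx 1521.7$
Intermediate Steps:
$b = - \frac{1}{111}$ ($b = - \frac{\left(-22 + 21\right) \frac{1}{-20 - 17}}{3} = - \frac{\left(-1\right) \frac{1}{-37}}{3} = - \frac{\left(-1\right) \left(- \frac{1}{37}\right)}{3} = \left(- \frac{1}{3}\right) \frac{1}{37} = - \frac{1}{111} \approx -0.009009$)
$\left(b - 39\right)^{2} = \left(- \frac{1}{111} - 39\right)^{2} = \left(- \frac{4330}{111}\right)^{2} = \frac{18748900}{12321}$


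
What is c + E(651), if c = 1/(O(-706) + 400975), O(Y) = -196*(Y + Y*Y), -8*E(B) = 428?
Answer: -10395489237/194308210 ≈ -53.500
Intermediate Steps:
E(B) = -107/2 (E(B) = -⅛*428 = -107/2)
O(Y) = -196*Y - 196*Y² (O(Y) = -196*(Y + Y²) = -196*Y - 196*Y²)
c = -1/97154105 (c = 1/(-196*(-706)*(1 - 706) + 400975) = 1/(-196*(-706)*(-705) + 400975) = 1/(-97555080 + 400975) = 1/(-97154105) = -1/97154105 ≈ -1.0293e-8)
c + E(651) = -1/97154105 - 107/2 = -10395489237/194308210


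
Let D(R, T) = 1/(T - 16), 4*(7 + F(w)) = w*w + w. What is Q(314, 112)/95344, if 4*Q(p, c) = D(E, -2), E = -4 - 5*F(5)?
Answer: -1/6864768 ≈ -1.4567e-7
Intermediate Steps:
F(w) = -7 + w/4 + w²/4 (F(w) = -7 + (w*w + w)/4 = -7 + (w² + w)/4 = -7 + (w + w²)/4 = -7 + (w/4 + w²/4) = -7 + w/4 + w²/4)
E = -13/2 (E = -4 - 5*(-7 + (¼)*5 + (¼)*5²) = -4 - 5*(-7 + 5/4 + (¼)*25) = -4 - 5*(-7 + 5/4 + 25/4) = -4 - 5*½ = -4 - 5/2 = -13/2 ≈ -6.5000)
D(R, T) = 1/(-16 + T)
Q(p, c) = -1/72 (Q(p, c) = 1/(4*(-16 - 2)) = (¼)/(-18) = (¼)*(-1/18) = -1/72)
Q(314, 112)/95344 = -1/72/95344 = -1/72*1/95344 = -1/6864768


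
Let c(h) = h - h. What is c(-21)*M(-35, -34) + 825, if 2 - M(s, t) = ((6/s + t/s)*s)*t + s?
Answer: 825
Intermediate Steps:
c(h) = 0
M(s, t) = 2 - s - s*t*(6/s + t/s) (M(s, t) = 2 - (((6/s + t/s)*s)*t + s) = 2 - ((s*(6/s + t/s))*t + s) = 2 - (s*t*(6/s + t/s) + s) = 2 - (s + s*t*(6/s + t/s)) = 2 + (-s - s*t*(6/s + t/s)) = 2 - s - s*t*(6/s + t/s))
c(-21)*M(-35, -34) + 825 = 0*(2 - 1*(-35) - 1*(-34)² - 6*(-34)) + 825 = 0*(2 + 35 - 1*1156 + 204) + 825 = 0*(2 + 35 - 1156 + 204) + 825 = 0*(-915) + 825 = 0 + 825 = 825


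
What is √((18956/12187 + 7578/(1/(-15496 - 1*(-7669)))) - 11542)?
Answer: 4*I*√11238594097610/1741 ≈ 7702.2*I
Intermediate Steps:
√((18956/12187 + 7578/(1/(-15496 - 1*(-7669)))) - 11542) = √((18956*(1/12187) + 7578/(1/(-15496 + 7669))) - 11542) = √((2708/1741 + 7578/(1/(-7827))) - 11542) = √((2708/1741 + 7578/(-1/7827)) - 11542) = √((2708/1741 + 7578*(-7827)) - 11542) = √((2708/1741 - 59313006) - 11542) = √(-103263940738/1741 - 11542) = √(-103284035360/1741) = 4*I*√11238594097610/1741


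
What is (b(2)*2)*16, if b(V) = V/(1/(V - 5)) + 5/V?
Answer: -112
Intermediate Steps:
b(V) = 5/V + V*(-5 + V) (b(V) = V/(1/(-5 + V)) + 5/V = V*(-5 + V) + 5/V = 5/V + V*(-5 + V))
(b(2)*2)*16 = (((5 + 2²*(-5 + 2))/2)*2)*16 = (((5 + 4*(-3))/2)*2)*16 = (((5 - 12)/2)*2)*16 = (((½)*(-7))*2)*16 = -7/2*2*16 = -7*16 = -112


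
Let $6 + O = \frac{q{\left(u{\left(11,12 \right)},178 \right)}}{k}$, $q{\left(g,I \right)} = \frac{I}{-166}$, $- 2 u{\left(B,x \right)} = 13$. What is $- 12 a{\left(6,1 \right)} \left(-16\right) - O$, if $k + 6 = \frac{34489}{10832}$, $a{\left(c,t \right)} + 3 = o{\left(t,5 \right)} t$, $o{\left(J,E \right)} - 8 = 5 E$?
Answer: $\frac{14597100686}{2531749} \approx 5765.6$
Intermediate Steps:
$o{\left(J,E \right)} = 8 + 5 E$
$u{\left(B,x \right)} = - \frac{13}{2}$ ($u{\left(B,x \right)} = \left(- \frac{1}{2}\right) 13 = - \frac{13}{2}$)
$q{\left(g,I \right)} = - \frac{I}{166}$ ($q{\left(g,I \right)} = I \left(- \frac{1}{166}\right) = - \frac{I}{166}$)
$a{\left(c,t \right)} = -3 + 33 t$ ($a{\left(c,t \right)} = -3 + \left(8 + 5 \cdot 5\right) t = -3 + \left(8 + 25\right) t = -3 + 33 t$)
$k = - \frac{30503}{10832}$ ($k = -6 + \frac{34489}{10832} = - \frac{30503}{10832} \approx -2.816$)
$O = - \frac{14226446}{2531749}$ ($O = -6 + \frac{\left(- \frac{1}{166}\right) 178}{- \frac{30503}{10832}} = -6 - - \frac{964048}{2531749} = -6 + \frac{964048}{2531749} = - \frac{14226446}{2531749} \approx -5.6192$)
$- 12 a{\left(6,1 \right)} \left(-16\right) - O = - 12 \left(-3 + 33 \cdot 1\right) \left(-16\right) - - \frac{14226446}{2531749} = - 12 \left(-3 + 33\right) \left(-16\right) + \frac{14226446}{2531749} = \left(-12\right) 30 \left(-16\right) + \frac{14226446}{2531749} = \left(-360\right) \left(-16\right) + \frac{14226446}{2531749} = 5760 + \frac{14226446}{2531749} = \frac{14597100686}{2531749}$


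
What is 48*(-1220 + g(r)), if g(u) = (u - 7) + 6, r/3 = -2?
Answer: -58896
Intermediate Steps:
r = -6 (r = 3*(-2) = -6)
g(u) = -1 + u (g(u) = (-7 + u) + 6 = -1 + u)
48*(-1220 + g(r)) = 48*(-1220 + (-1 - 6)) = 48*(-1220 - 7) = 48*(-1227) = -58896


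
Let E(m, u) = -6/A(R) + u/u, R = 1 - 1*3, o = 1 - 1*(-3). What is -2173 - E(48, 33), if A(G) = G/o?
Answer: -2186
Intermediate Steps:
o = 4 (o = 1 + 3 = 4)
R = -2 (R = 1 - 3 = -2)
A(G) = G/4
E(m, u) = 13 (E(m, u) = -6/((1/4)*(-2)) + u/u = -6/(-1/2) + 1 = -6*(-2) + 1 = 12 + 1 = 13)
-2173 - E(48, 33) = -2173 - 1*13 = -2173 - 13 = -2186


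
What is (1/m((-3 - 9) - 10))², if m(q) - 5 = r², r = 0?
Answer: 1/25 ≈ 0.040000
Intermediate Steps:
m(q) = 5 (m(q) = 5 + 0² = 5 + 0 = 5)
(1/m((-3 - 9) - 10))² = (1/5)² = (⅕)² = 1/25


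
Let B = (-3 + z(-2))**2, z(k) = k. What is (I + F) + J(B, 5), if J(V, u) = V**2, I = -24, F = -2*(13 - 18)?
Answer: 611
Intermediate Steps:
F = 10 (F = -2*(-5) = 10)
B = 25 (B = (-3 - 2)**2 = (-5)**2 = 25)
(I + F) + J(B, 5) = (-24 + 10) + 25**2 = -14 + 625 = 611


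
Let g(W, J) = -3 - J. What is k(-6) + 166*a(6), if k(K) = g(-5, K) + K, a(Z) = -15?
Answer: -2493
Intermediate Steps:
k(K) = -3 (k(K) = (-3 - K) + K = -3)
k(-6) + 166*a(6) = -3 + 166*(-15) = -3 - 2490 = -2493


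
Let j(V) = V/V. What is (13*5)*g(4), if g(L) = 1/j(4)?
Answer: 65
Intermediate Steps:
j(V) = 1
g(L) = 1 (g(L) = 1/1 = 1)
(13*5)*g(4) = (13*5)*1 = 65*1 = 65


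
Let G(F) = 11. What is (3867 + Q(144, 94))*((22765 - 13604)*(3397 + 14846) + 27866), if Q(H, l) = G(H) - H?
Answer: 624145526926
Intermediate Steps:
Q(H, l) = 11 - H
(3867 + Q(144, 94))*((22765 - 13604)*(3397 + 14846) + 27866) = (3867 + (11 - 1*144))*((22765 - 13604)*(3397 + 14846) + 27866) = (3867 + (11 - 144))*(9161*18243 + 27866) = (3867 - 133)*(167124123 + 27866) = 3734*167151989 = 624145526926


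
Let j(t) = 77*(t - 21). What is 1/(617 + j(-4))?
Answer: -1/1308 ≈ -0.00076453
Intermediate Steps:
j(t) = -1617 + 77*t (j(t) = 77*(-21 + t) = -1617 + 77*t)
1/(617 + j(-4)) = 1/(617 + (-1617 + 77*(-4))) = 1/(617 + (-1617 - 308)) = 1/(617 - 1925) = 1/(-1308) = -1/1308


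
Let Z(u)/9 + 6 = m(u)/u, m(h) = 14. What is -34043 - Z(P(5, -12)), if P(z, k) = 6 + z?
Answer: -374005/11 ≈ -34000.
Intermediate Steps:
Z(u) = -54 + 126/u (Z(u) = -54 + 9*(14/u) = -54 + 126/u)
-34043 - Z(P(5, -12)) = -34043 - (-54 + 126/(6 + 5)) = -34043 - (-54 + 126/11) = -34043 - 1*(-468/11) = -34043 + 468/11 = -374005/11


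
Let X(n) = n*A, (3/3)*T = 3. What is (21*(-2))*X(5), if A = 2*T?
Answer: -1260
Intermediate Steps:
T = 3
A = 6 (A = 2*3 = 6)
X(n) = 6*n (X(n) = n*6 = 6*n)
(21*(-2))*X(5) = (21*(-2))*(6*5) = -42*30 = -1260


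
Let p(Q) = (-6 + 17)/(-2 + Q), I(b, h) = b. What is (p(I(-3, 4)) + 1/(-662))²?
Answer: 53100369/10956100 ≈ 4.8466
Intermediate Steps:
p(Q) = 11/(-2 + Q)
(p(I(-3, 4)) + 1/(-662))² = (11/(-2 - 3) + 1/(-662))² = (11/(-5) - 1/662)² = (11*(-⅕) - 1/662)² = (-11/5 - 1/662)² = (-7287/3310)² = 53100369/10956100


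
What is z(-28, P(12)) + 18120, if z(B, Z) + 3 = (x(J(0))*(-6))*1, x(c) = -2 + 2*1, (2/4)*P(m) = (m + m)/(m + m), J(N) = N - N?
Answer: 18117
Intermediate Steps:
J(N) = 0
P(m) = 2 (P(m) = 2*((m + m)/(m + m)) = 2*((2*m)/((2*m))) = 2*((2*m)*(1/(2*m))) = 2*1 = 2)
x(c) = 0 (x(c) = -2 + 2 = 0)
z(B, Z) = -3 (z(B, Z) = -3 + (0*(-6))*1 = -3 + 0*1 = -3 + 0 = -3)
z(-28, P(12)) + 18120 = -3 + 18120 = 18117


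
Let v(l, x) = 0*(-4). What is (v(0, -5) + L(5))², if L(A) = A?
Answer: 25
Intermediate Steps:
v(l, x) = 0
(v(0, -5) + L(5))² = (0 + 5)² = 5² = 25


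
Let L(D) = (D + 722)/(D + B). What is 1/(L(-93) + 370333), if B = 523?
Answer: 430/159243819 ≈ 2.7003e-6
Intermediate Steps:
L(D) = (722 + D)/(523 + D) (L(D) = (D + 722)/(D + 523) = (722 + D)/(523 + D))
1/(L(-93) + 370333) = 1/((722 - 93)/(523 - 93) + 370333) = 1/(629/430 + 370333) = 1/(159243819/430) = 430/159243819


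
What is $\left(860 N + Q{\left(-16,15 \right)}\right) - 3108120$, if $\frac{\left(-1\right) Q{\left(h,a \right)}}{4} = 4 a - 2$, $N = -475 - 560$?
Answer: $-3998452$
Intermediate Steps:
$N = -1035$
$Q{\left(h,a \right)} = 8 - 16 a$ ($Q{\left(h,a \right)} = - 4 \left(4 a - 2\right) = - 4 \left(-2 + 4 a\right) = 8 - 16 a$)
$\left(860 N + Q{\left(-16,15 \right)}\right) - 3108120 = \left(860 \left(-1035\right) + \left(8 - 240\right)\right) - 3108120 = \left(-890100 + \left(8 - 240\right)\right) - 3108120 = \left(-890100 - 232\right) - 3108120 = -890332 - 3108120 = -3998452$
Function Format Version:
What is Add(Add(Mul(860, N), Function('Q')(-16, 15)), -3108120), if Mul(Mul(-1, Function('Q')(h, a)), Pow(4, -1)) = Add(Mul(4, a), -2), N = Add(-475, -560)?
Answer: -3998452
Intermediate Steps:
N = -1035
Function('Q')(h, a) = Add(8, Mul(-16, a)) (Function('Q')(h, a) = Mul(-4, Add(Mul(4, a), -2)) = Mul(-4, Add(-2, Mul(4, a))) = Add(8, Mul(-16, a)))
Add(Add(Mul(860, N), Function('Q')(-16, 15)), -3108120) = Add(Add(Mul(860, -1035), Add(8, Mul(-16, 15))), -3108120) = Add(Add(-890100, Add(8, -240)), -3108120) = Add(Add(-890100, -232), -3108120) = Add(-890332, -3108120) = -3998452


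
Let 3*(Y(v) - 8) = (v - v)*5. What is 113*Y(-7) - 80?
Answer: 824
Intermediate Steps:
Y(v) = 8 (Y(v) = 8 + ((v - v)*5)/3 = 8 + (0*5)/3 = 8 + (⅓)*0 = 8 + 0 = 8)
113*Y(-7) - 80 = 113*8 - 80 = 904 - 80 = 824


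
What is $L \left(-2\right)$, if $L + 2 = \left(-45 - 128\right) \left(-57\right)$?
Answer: $-19718$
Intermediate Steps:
$L = 9859$ ($L = -2 + \left(-45 - 128\right) \left(-57\right) = -2 - -9861 = -2 + 9861 = 9859$)
$L \left(-2\right) = 9859 \left(-2\right) = -19718$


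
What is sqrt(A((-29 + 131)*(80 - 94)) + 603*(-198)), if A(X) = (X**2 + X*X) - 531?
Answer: 3*sqrt(439827) ≈ 1989.6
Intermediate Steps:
A(X) = -531 + 2*X**2 (A(X) = (X**2 + X**2) - 531 = 2*X**2 - 531 = -531 + 2*X**2)
sqrt(A((-29 + 131)*(80 - 94)) + 603*(-198)) = sqrt((-531 + 2*((-29 + 131)*(80 - 94))**2) + 603*(-198)) = sqrt((-531 + 2*(102*(-14))**2) - 119394) = sqrt((-531 + 2*(-1428)**2) - 119394) = sqrt((-531 + 2*2039184) - 119394) = sqrt((-531 + 4078368) - 119394) = sqrt(4077837 - 119394) = sqrt(3958443) = 3*sqrt(439827)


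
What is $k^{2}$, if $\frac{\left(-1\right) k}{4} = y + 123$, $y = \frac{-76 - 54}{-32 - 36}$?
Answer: $\frac{72148036}{289} \approx 2.4965 \cdot 10^{5}$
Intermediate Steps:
$y = \frac{65}{34}$ ($y = - \frac{130}{-68} = \left(-130\right) \left(- \frac{1}{68}\right) = \frac{65}{34} \approx 1.9118$)
$k = - \frac{8494}{17}$ ($k = - 4 \left(\frac{65}{34} + 123\right) = \left(-4\right) \frac{4247}{34} = - \frac{8494}{17} \approx -499.65$)
$k^{2} = \left(- \frac{8494}{17}\right)^{2} = \frac{72148036}{289}$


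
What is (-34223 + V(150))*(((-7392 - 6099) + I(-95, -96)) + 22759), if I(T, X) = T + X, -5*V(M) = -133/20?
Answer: -31063009859/100 ≈ -3.1063e+8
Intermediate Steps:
V(M) = 133/100 (V(M) = -(-133)/(5*20) = -⅕*(-133/20) = 133/100)
(-34223 + V(150))*(((-7392 - 6099) + I(-95, -96)) + 22759) = (-34223 + 133/100)*(((-7392 - 6099) + (-95 - 96)) + 22759) = -3422167*((-13491 - 191) + 22759)/100 = -3422167*(-13682 + 22759)/100 = -3422167/100*9077 = -31063009859/100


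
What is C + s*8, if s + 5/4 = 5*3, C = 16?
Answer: 126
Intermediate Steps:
s = 55/4 (s = -5/4 + 5*3 = -5/4 + 15 = 55/4 ≈ 13.750)
C + s*8 = 16 + (55/4)*8 = 16 + 110 = 126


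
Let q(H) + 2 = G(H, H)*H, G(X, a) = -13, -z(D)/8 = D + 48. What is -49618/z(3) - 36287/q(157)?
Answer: 19362445/138924 ≈ 139.37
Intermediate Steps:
z(D) = -384 - 8*D (z(D) = -8*(D + 48) = -8*(48 + D) = -384 - 8*D)
q(H) = -2 - 13*H
-49618/z(3) - 36287/q(157) = -49618/(-384 - 8*3) - 36287/(-2 - 13*157) = -49618/(-384 - 24) - 36287/(-2 - 2041) = -49618/(-408) - 36287/(-2043) = -49618*(-1/408) - 36287*(-1/2043) = 24809/204 + 36287/2043 = 19362445/138924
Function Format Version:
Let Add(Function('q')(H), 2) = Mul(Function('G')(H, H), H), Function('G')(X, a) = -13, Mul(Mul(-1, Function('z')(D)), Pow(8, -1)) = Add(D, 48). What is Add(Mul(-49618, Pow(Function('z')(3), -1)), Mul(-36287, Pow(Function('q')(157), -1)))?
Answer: Rational(19362445, 138924) ≈ 139.37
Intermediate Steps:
Function('z')(D) = Add(-384, Mul(-8, D)) (Function('z')(D) = Mul(-8, Add(D, 48)) = Mul(-8, Add(48, D)) = Add(-384, Mul(-8, D)))
Function('q')(H) = Add(-2, Mul(-13, H))
Add(Mul(-49618, Pow(Function('z')(3), -1)), Mul(-36287, Pow(Function('q')(157), -1))) = Add(Mul(-49618, Pow(Add(-384, Mul(-8, 3)), -1)), Mul(-36287, Pow(Add(-2, Mul(-13, 157)), -1))) = Add(Mul(-49618, Pow(Add(-384, -24), -1)), Mul(-36287, Pow(Add(-2, -2041), -1))) = Add(Mul(-49618, Pow(-408, -1)), Mul(-36287, Pow(-2043, -1))) = Add(Mul(-49618, Rational(-1, 408)), Mul(-36287, Rational(-1, 2043))) = Add(Rational(24809, 204), Rational(36287, 2043)) = Rational(19362445, 138924)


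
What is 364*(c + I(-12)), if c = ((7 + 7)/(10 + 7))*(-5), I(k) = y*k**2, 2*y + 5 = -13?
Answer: -8045128/17 ≈ -4.7324e+5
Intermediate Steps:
y = -9 (y = -5/2 + (1/2)*(-13) = -5/2 - 13/2 = -9)
I(k) = -9*k**2
c = -70/17 (c = (14/17)*(-5) = -70/17 ≈ -4.1176)
364*(c + I(-12)) = 364*(-70/17 - 9*(-12)**2) = 364*(-70/17 - 9*144) = 364*(-70/17 - 1296) = 364*(-22102/17) = -8045128/17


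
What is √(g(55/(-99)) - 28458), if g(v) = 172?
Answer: I*√28286 ≈ 168.18*I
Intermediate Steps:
√(g(55/(-99)) - 28458) = √(172 - 28458) = √(-28286) = I*√28286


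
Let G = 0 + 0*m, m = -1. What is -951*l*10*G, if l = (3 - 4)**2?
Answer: 0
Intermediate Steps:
G = 0 (G = 0 + 0*(-1) = 0 + 0 = 0)
l = 1 (l = (-1)**2 = 1)
-951*l*10*G = -951*1*10*0 = -9510*0 = -951*0 = 0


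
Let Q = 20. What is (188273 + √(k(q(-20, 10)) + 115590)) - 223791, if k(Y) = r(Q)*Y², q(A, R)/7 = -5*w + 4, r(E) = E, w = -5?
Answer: -35518 + √939770 ≈ -34549.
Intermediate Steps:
q(A, R) = 203 (q(A, R) = 7*(-5*(-5) + 4) = 7*(25 + 4) = 7*29 = 203)
k(Y) = 20*Y²
(188273 + √(k(q(-20, 10)) + 115590)) - 223791 = (188273 + √(20*203² + 115590)) - 223791 = (188273 + √(20*41209 + 115590)) - 223791 = (188273 + √(824180 + 115590)) - 223791 = (188273 + √939770) - 223791 = -35518 + √939770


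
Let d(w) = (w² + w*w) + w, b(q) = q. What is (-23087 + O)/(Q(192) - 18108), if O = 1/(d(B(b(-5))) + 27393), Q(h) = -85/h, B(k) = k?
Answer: 20270755360/15899502433 ≈ 1.2749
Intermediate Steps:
d(w) = w + 2*w² (d(w) = (w² + w²) + w = 2*w² + w = w + 2*w²)
O = 1/27438 (O = 1/(-5*(1 + 2*(-5)) + 27393) = 1/(-5*(1 - 10) + 27393) = 1/(-5*(-9) + 27393) = 1/(45 + 27393) = 1/27438 ≈ 3.6446e-5)
(-23087 + O)/(Q(192) - 18108) = (-23087 + 1/27438)/(-85/192 - 18108) = -633461105/(27438*(-85*1/192 - 18108)) = -633461105/(27438*(-85/192 - 18108)) = -633461105/(27438*(-3476821/192)) = -633461105/27438*(-192/3476821) = 20270755360/15899502433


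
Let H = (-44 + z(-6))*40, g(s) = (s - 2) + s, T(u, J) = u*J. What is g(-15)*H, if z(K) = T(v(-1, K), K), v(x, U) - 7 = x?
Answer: 102400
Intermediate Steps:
v(x, U) = 7 + x
T(u, J) = J*u
g(s) = -2 + 2*s (g(s) = (-2 + s) + s = -2 + 2*s)
z(K) = 6*K (z(K) = K*(7 - 1) = K*6 = 6*K)
H = -3200 (H = (-44 + 6*(-6))*40 = (-44 - 36)*40 = -80*40 = -3200)
g(-15)*H = (-2 + 2*(-15))*(-3200) = (-2 - 30)*(-3200) = -32*(-3200) = 102400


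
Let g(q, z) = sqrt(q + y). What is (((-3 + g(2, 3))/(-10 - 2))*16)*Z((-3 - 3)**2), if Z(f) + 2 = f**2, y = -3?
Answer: 5176 - 5176*I/3 ≈ 5176.0 - 1725.3*I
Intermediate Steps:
g(q, z) = sqrt(-3 + q) (g(q, z) = sqrt(q - 3) = sqrt(-3 + q))
Z(f) = -2 + f**2
(((-3 + g(2, 3))/(-10 - 2))*16)*Z((-3 - 3)**2) = (((-3 + sqrt(-3 + 2))/(-10 - 2))*16)*(-2 + ((-3 - 3)**2)**2) = (((-3 + sqrt(-1))/(-12))*16)*(-2 + ((-6)**2)**2) = (((-3 + I)*(-1/12))*16)*(-2 + 36**2) = ((1/4 - I/12)*16)*(-2 + 1296) = (4 - 4*I/3)*1294 = 5176 - 5176*I/3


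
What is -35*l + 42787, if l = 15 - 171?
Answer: 48247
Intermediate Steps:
l = -156
-35*l + 42787 = -35*(-156) + 42787 = 5460 + 42787 = 48247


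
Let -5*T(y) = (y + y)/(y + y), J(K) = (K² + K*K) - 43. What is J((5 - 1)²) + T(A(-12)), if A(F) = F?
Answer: 2344/5 ≈ 468.80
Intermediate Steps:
J(K) = -43 + 2*K² (J(K) = (K² + K²) - 43 = 2*K² - 43 = -43 + 2*K²)
T(y) = -⅕ (T(y) = -(y + y)/(5*(y + y)) = -2*y/(5*(2*y)) = -2*y*1/(2*y)/5 = -⅕*1 = -⅕)
J((5 - 1)²) + T(A(-12)) = (-43 + 2*((5 - 1)²)²) - ⅕ = (-43 + 2*(4²)²) - ⅕ = (-43 + 2*16²) - ⅕ = (-43 + 2*256) - ⅕ = (-43 + 512) - ⅕ = 469 - ⅕ = 2344/5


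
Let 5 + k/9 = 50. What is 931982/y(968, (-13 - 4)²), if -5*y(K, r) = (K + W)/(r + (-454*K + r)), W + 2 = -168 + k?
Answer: 681735513180/401 ≈ 1.7001e+9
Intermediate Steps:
k = 405 (k = -45 + 9*50 = -45 + 450 = 405)
W = 235 (W = -2 + (-168 + 405) = -2 + 237 = 235)
y(K, r) = -(235 + K)/(5*(-454*K + 2*r)) (y(K, r) = -(K + 235)/(5*(r + (-454*K + r))) = -(235 + K)/(5*(r + (r - 454*K))) = -(235 + K)/(5*(-454*K + 2*r)))
931982/y(968, (-13 - 4)²) = 931982/(((235 + 968)/(10*(-(-13 - 4)² + 227*968)))) = 931982/(((⅒)*1203/(-1*(-17)² + 219736))) = 931982/(((⅒)*1203/(-1*289 + 219736))) = 931982/(((⅒)*1203/(-289 + 219736))) = 931982/(((⅒)*1203/219447)) = 931982/(((⅒)*(1/219447)*1203)) = 931982/(401/731490) = 931982*(731490/401) = 681735513180/401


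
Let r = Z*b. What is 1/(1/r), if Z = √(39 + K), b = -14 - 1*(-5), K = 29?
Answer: -18*√17 ≈ -74.216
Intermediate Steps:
b = -9 (b = -14 + 5 = -9)
Z = 2*√17 (Z = √(39 + 29) = √68 = 2*√17 ≈ 8.2462)
r = -18*√17 (r = (2*√17)*(-9) = -18*√17 ≈ -74.216)
1/(1/r) = 1/(1/(-18*√17)) = 1/(-√17/306) = -18*√17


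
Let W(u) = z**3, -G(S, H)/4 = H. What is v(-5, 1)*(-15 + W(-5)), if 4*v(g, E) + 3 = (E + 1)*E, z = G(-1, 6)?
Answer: 13839/4 ≈ 3459.8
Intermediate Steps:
G(S, H) = -4*H
z = -24 (z = -4*6 = -24)
v(g, E) = -3/4 + E*(1 + E)/4 (v(g, E) = -3/4 + ((E + 1)*E)/4 = -3/4 + ((1 + E)*E)/4 = -3/4 + (E*(1 + E))/4 = -3/4 + E*(1 + E)/4)
W(u) = -13824 (W(u) = (-24)**3 = -13824)
v(-5, 1)*(-15 + W(-5)) = (-3/4 + (1/4)*1 + (1/4)*1**2)*(-15 - 13824) = (-3/4 + 1/4 + (1/4)*1)*(-13839) = (-3/4 + 1/4 + 1/4)*(-13839) = -1/4*(-13839) = 13839/4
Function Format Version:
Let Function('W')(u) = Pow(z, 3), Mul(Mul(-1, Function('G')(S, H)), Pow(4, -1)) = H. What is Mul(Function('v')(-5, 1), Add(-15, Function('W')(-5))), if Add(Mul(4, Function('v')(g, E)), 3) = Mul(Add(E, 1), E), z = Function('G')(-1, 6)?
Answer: Rational(13839, 4) ≈ 3459.8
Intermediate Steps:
Function('G')(S, H) = Mul(-4, H)
z = -24 (z = Mul(-4, 6) = -24)
Function('v')(g, E) = Add(Rational(-3, 4), Mul(Rational(1, 4), E, Add(1, E))) (Function('v')(g, E) = Add(Rational(-3, 4), Mul(Rational(1, 4), Mul(Add(E, 1), E))) = Add(Rational(-3, 4), Mul(Rational(1, 4), Mul(Add(1, E), E))) = Add(Rational(-3, 4), Mul(Rational(1, 4), Mul(E, Add(1, E)))) = Add(Rational(-3, 4), Mul(Rational(1, 4), E, Add(1, E))))
Function('W')(u) = -13824 (Function('W')(u) = Pow(-24, 3) = -13824)
Mul(Function('v')(-5, 1), Add(-15, Function('W')(-5))) = Mul(Add(Rational(-3, 4), Mul(Rational(1, 4), 1), Mul(Rational(1, 4), Pow(1, 2))), Add(-15, -13824)) = Mul(Add(Rational(-3, 4), Rational(1, 4), Mul(Rational(1, 4), 1)), -13839) = Mul(Add(Rational(-3, 4), Rational(1, 4), Rational(1, 4)), -13839) = Mul(Rational(-1, 4), -13839) = Rational(13839, 4)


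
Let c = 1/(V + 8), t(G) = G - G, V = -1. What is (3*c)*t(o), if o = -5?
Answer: 0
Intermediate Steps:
t(G) = 0
c = ⅐ (c = 1/(-1 + 8) = 1/7 = ⅐ ≈ 0.14286)
(3*c)*t(o) = (3*(⅐))*0 = (3/7)*0 = 0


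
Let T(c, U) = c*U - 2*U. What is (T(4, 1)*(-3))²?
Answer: 36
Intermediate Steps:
T(c, U) = -2*U + U*c (T(c, U) = U*c - 2*U = -2*U + U*c)
(T(4, 1)*(-3))² = ((1*(-2 + 4))*(-3))² = ((1*2)*(-3))² = (2*(-3))² = (-6)² = 36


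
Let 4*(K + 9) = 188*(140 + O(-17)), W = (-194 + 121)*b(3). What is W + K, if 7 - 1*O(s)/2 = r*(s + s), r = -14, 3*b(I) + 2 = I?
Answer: -112618/3 ≈ -37539.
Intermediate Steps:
b(I) = -⅔ + I/3
O(s) = 14 + 56*s (O(s) = 14 - (-28)*(s + s) = 14 - (-28)*2*s = 14 - (-56)*s = 14 + 56*s)
W = -73/3 (W = (-194 + 121)*(-⅔ + (⅓)*3) = -73*(-⅔ + 1) = -73*⅓ = -73/3 ≈ -24.333)
K = -37515 (K = -9 + (188*(140 + (14 + 56*(-17))))/4 = -9 + (188*(140 + (14 - 952)))/4 = -9 + (188*(140 - 938))/4 = -9 + (188*(-798))/4 = -9 + (¼)*(-150024) = -9 - 37506 = -37515)
W + K = -73/3 - 37515 = -112618/3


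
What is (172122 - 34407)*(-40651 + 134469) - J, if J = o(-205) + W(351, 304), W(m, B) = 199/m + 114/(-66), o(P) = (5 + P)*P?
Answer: 49884524907550/3861 ≈ 1.2920e+10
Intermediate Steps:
o(P) = P*(5 + P)
W(m, B) = -19/11 + 199/m (W(m, B) = 199/m + 114*(-1/66) = 199/m - 19/11 = -19/11 + 199/m)
J = 158296520/3861 (J = -205*(5 - 205) + (-19/11 + 199/351) = -205*(-200) + (-19/11 + 199*(1/351)) = 41000 + (-19/11 + 199/351) = 41000 - 4480/3861 = 158296520/3861 ≈ 40999.)
(172122 - 34407)*(-40651 + 134469) - J = (172122 - 34407)*(-40651 + 134469) - 1*158296520/3861 = 137715*93818 - 158296520/3861 = 12920145870 - 158296520/3861 = 49884524907550/3861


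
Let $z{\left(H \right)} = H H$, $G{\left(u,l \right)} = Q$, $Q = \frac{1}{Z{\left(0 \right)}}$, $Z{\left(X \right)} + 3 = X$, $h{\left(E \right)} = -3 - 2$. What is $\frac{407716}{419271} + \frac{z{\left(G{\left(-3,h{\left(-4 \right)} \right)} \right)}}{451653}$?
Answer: $\frac{552438603401}{568095014889} \approx 0.97244$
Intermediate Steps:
$h{\left(E \right)} = -5$
$Z{\left(X \right)} = -3 + X$
$Q = - \frac{1}{3}$ ($Q = \frac{1}{-3 + 0} = \frac{1}{-3} = - \frac{1}{3} \approx -0.33333$)
$G{\left(u,l \right)} = - \frac{1}{3}$
$z{\left(H \right)} = H^{2}$
$\frac{407716}{419271} + \frac{z{\left(G{\left(-3,h{\left(-4 \right)} \right)} \right)}}{451653} = \frac{407716}{419271} + \frac{\left(- \frac{1}{3}\right)^{2}}{451653} = 407716 \cdot \frac{1}{419271} + \frac{1}{9} \cdot \frac{1}{451653} = \frac{407716}{419271} + \frac{1}{4064877} = \frac{552438603401}{568095014889}$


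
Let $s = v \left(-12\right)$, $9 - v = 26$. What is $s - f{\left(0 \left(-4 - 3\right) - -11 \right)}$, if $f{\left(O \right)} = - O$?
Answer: $215$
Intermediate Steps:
$v = -17$ ($v = 9 - 26 = -17$)
$s = 204$ ($s = \left(-17\right) \left(-12\right) = 204$)
$s - f{\left(0 \left(-4 - 3\right) - -11 \right)} = 204 - - (0 \left(-4 - 3\right) - -11) = 204 - - (0 \left(-7\right) + 11) = 204 - - (0 + 11) = 204 - \left(-1\right) 11 = 204 - -11 = 204 + 11 = 215$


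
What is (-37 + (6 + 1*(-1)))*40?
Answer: -1280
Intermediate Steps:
(-37 + (6 + 1*(-1)))*40 = (-37 + (6 - 1))*40 = (-37 + 5)*40 = -32*40 = -1280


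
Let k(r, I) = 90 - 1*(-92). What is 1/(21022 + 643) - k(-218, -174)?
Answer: -3943029/21665 ≈ -182.00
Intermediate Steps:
k(r, I) = 182 (k(r, I) = 90 + 92 = 182)
1/(21022 + 643) - k(-218, -174) = 1/(21022 + 643) - 1*182 = 1/21665 - 182 = -3943029/21665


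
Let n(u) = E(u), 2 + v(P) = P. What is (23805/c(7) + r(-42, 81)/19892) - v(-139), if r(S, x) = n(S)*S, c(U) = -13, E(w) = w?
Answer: -109261023/64649 ≈ -1690.1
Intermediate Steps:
v(P) = -2 + P
n(u) = u
r(S, x) = S² (r(S, x) = S*S = S²)
(23805/c(7) + r(-42, 81)/19892) - v(-139) = (23805/(-13) + (-42)²/19892) - (-2 - 139) = (23805*(-1/13) + 1764*(1/19892)) - 1*(-141) = (-23805/13 + 441/4973) + 141 = -118376532/64649 + 141 = -109261023/64649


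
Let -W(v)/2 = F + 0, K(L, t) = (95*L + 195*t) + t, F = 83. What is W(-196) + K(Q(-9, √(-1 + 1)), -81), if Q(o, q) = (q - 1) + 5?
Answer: -15662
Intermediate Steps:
Q(o, q) = 4 + q (Q(o, q) = (-1 + q) + 5 = 4 + q)
K(L, t) = 95*L + 196*t
W(v) = -166 (W(v) = -2*(83 + 0) = -2*83 = -166)
W(-196) + K(Q(-9, √(-1 + 1)), -81) = -166 + (95*(4 + √(-1 + 1)) + 196*(-81)) = -166 + (95*(4 + √0) - 15876) = -166 + (95*(4 + 0) - 15876) = -166 + (95*4 - 15876) = -166 + (380 - 15876) = -166 - 15496 = -15662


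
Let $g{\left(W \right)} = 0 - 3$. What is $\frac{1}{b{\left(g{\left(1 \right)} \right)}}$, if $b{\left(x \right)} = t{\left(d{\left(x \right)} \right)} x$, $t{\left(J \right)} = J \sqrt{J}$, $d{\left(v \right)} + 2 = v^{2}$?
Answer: $- \frac{\sqrt{7}}{147} \approx -0.017998$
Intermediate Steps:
$d{\left(v \right)} = -2 + v^{2}$
$t{\left(J \right)} = J^{\frac{3}{2}}$
$g{\left(W \right)} = -3$
$b{\left(x \right)} = x \left(-2 + x^{2}\right)^{\frac{3}{2}}$ ($b{\left(x \right)} = \left(-2 + x^{2}\right)^{\frac{3}{2}} x = x \left(-2 + x^{2}\right)^{\frac{3}{2}}$)
$\frac{1}{b{\left(g{\left(1 \right)} \right)}} = \frac{1}{\left(-3\right) \left(-2 + \left(-3\right)^{2}\right)^{\frac{3}{2}}} = \frac{1}{\left(-3\right) \left(-2 + 9\right)^{\frac{3}{2}}} = \frac{1}{\left(-3\right) 7^{\frac{3}{2}}} = \frac{1}{\left(-3\right) 7 \sqrt{7}} = \frac{1}{\left(-21\right) \sqrt{7}} = - \frac{\sqrt{7}}{147}$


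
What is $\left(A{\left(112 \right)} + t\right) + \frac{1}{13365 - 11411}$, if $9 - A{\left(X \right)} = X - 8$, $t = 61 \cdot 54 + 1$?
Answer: $\frac{6252801}{1954} \approx 3200.0$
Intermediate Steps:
$t = 3295$ ($t = 3294 + 1 = 3295$)
$A{\left(X \right)} = 17 - X$ ($A{\left(X \right)} = 9 - \left(X - 8\right) = 9 - \left(-8 + X\right) = 17 - X$)
$\left(A{\left(112 \right)} + t\right) + \frac{1}{13365 - 11411} = \left(\left(17 - 112\right) + 3295\right) + \frac{1}{13365 - 11411} = \left(\left(17 - 112\right) + 3295\right) + \frac{1}{1954} = \left(-95 + 3295\right) + \frac{1}{1954} = 3200 + \frac{1}{1954} = \frac{6252801}{1954}$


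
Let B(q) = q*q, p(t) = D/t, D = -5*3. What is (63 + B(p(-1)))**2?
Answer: 82944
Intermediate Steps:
D = -15
p(t) = -15/t
B(q) = q**2
(63 + B(p(-1)))**2 = (63 + (-15/(-1))**2)**2 = (63 + (-15*(-1))**2)**2 = (63 + 15**2)**2 = (63 + 225)**2 = 288**2 = 82944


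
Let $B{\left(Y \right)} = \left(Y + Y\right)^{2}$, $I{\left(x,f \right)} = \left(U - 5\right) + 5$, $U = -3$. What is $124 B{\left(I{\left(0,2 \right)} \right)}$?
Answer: $4464$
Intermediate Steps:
$I{\left(x,f \right)} = -3$ ($I{\left(x,f \right)} = \left(-3 - 5\right) + 5 = -8 + 5 = -3$)
$B{\left(Y \right)} = 4 Y^{2}$ ($B{\left(Y \right)} = \left(2 Y\right)^{2} = 4 Y^{2}$)
$124 B{\left(I{\left(0,2 \right)} \right)} = 124 \cdot 4 \left(-3\right)^{2} = 124 \cdot 4 \cdot 9 = 124 \cdot 36 = 4464$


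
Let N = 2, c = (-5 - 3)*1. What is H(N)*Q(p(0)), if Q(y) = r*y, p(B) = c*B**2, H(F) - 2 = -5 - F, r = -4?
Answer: 0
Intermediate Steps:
c = -8 (c = -8*1 = -8)
H(F) = -3 - F (H(F) = 2 + (-5 - F) = -3 - F)
p(B) = -8*B**2
Q(y) = -4*y
H(N)*Q(p(0)) = (-3 - 1*2)*(-(-32)*0**2) = (-3 - 2)*(-(-32)*0) = -(-20)*0 = -5*0 = 0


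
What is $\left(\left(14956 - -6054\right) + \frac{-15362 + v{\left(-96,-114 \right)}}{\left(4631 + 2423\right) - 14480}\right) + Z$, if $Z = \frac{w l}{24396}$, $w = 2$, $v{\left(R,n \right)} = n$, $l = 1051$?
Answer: $\frac{951665856227}{45291174} \approx 21012.0$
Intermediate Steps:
$Z = \frac{1051}{12198}$ ($Z = \frac{2 \cdot 1051}{24396} = 2102 \cdot \frac{1}{24396} = \frac{1051}{12198} \approx 0.086162$)
$\left(\left(14956 - -6054\right) + \frac{-15362 + v{\left(-96,-114 \right)}}{\left(4631 + 2423\right) - 14480}\right) + Z = \left(\left(14956 - -6054\right) + \frac{-15362 - 114}{\left(4631 + 2423\right) - 14480}\right) + \frac{1051}{12198} = \left(\left(14956 + 6054\right) - \frac{15476}{7054 - 14480}\right) + \frac{1051}{12198} = \left(21010 - \frac{15476}{-7426}\right) + \frac{1051}{12198} = \left(21010 - - \frac{7738}{3713}\right) + \frac{1051}{12198} = \left(21010 + \frac{7738}{3713}\right) + \frac{1051}{12198} = \frac{78017868}{3713} + \frac{1051}{12198} = \frac{951665856227}{45291174}$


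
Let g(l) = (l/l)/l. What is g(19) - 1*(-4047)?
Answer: 76894/19 ≈ 4047.1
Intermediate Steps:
g(l) = 1/l
g(19) - 1*(-4047) = 1/19 - 1*(-4047) = 1/19 + 4047 = 76894/19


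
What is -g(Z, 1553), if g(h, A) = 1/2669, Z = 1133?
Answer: -1/2669 ≈ -0.00037467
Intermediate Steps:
g(h, A) = 1/2669
-g(Z, 1553) = -1*1/2669 = -1/2669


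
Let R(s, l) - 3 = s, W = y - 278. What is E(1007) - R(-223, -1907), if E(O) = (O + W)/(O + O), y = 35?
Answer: 221922/1007 ≈ 220.38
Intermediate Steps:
W = -243 (W = 35 - 278 = -243)
E(O) = (-243 + O)/(2*O) (E(O) = (O - 243)/(O + O) = (-243 + O)/((2*O)) = (-243 + O)*(1/(2*O)) = (-243 + O)/(2*O))
R(s, l) = 3 + s
E(1007) - R(-223, -1907) = (½)*(-243 + 1007)/1007 - (3 - 223) = (½)*(1/1007)*764 - 1*(-220) = 382/1007 + 220 = 221922/1007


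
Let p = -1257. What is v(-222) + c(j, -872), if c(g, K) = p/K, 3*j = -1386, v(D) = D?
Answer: -192327/872 ≈ -220.56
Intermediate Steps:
j = -462 (j = (⅓)*(-1386) = -462)
c(g, K) = -1257/K
v(-222) + c(j, -872) = -222 - 1257/(-872) = -222 - 1257*(-1/872) = -222 + 1257/872 = -192327/872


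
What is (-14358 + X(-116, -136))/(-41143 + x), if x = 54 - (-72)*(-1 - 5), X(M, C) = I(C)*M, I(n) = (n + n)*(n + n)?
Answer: 8596502/41521 ≈ 207.04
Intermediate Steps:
I(n) = 4*n² (I(n) = (2*n)*(2*n) = 4*n²)
X(M, C) = 4*M*C² (X(M, C) = (4*C²)*M = 4*M*C²)
x = -378 (x = 54 - (-72)*(-6) = 54 - 24*18 = 54 - 432 = -378)
(-14358 + X(-116, -136))/(-41143 + x) = (-14358 + 4*(-116)*(-136)²)/(-41143 - 378) = (-14358 + 4*(-116)*18496)/(-41521) = (-14358 - 8582144)*(-1/41521) = -8596502*(-1/41521) = 8596502/41521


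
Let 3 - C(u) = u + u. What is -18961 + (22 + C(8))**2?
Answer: -18880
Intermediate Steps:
C(u) = 3 - 2*u (C(u) = 3 - (u + u) = 3 - 2*u)
-18961 + (22 + C(8))**2 = -18961 + (22 + (3 - 2*8))**2 = -18961 + (22 + (3 - 16))**2 = -18961 + (22 - 13)**2 = -18961 + 9**2 = -18961 + 81 = -18880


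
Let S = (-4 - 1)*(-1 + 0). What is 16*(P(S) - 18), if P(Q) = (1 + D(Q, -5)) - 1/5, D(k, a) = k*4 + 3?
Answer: 464/5 ≈ 92.800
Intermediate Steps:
S = 5 (S = -5*(-1) = 5)
D(k, a) = 3 + 4*k (D(k, a) = 4*k + 3 = 3 + 4*k)
P(Q) = 19/5 + 4*Q (P(Q) = (1 + (3 + 4*Q)) - 1/5 = (4 + 4*Q) - 1*⅕ = (4 + 4*Q) - ⅕ = 19/5 + 4*Q)
16*(P(S) - 18) = 16*((19/5 + 4*5) - 18) = 16*((19/5 + 20) - 18) = 16*(119/5 - 18) = 16*(29/5) = 464/5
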